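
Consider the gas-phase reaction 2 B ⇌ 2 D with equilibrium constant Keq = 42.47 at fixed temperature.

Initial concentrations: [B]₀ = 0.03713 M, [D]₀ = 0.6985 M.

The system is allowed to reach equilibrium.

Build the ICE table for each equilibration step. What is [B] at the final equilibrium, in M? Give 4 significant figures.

Q₀ = 353.9 vs Keq = 42.47 ⇒ Q>K, reverse
Step 1:
                   B          D
  I          0.03713     0.6985
  C          0.06073   -0.06073
  E          0.09786     0.6378
  solve Keq expr → x = -0.03037; check Q = 42.47

[B]_eq = 0.09786 M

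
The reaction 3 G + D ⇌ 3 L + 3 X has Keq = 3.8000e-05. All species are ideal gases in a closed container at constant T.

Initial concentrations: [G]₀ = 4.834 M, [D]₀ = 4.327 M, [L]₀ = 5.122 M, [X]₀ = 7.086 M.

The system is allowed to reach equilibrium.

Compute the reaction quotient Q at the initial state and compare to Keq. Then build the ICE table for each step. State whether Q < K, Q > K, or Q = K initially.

Q₀ = 97.82; Q > K (proceeds reverse)

Q₀ = 97.82 vs Keq = 3.8000e-05 ⇒ Q>K, reverse
Step 1:
                  G         D         L         X
  init        4.834     4.327     5.122     7.086
  Δ           4.857     1.619    -4.857    -4.857
  eq          9.691     5.946    0.2648     2.229
  solve Keq expr → x = -1.619; check Q = 3.8000e-05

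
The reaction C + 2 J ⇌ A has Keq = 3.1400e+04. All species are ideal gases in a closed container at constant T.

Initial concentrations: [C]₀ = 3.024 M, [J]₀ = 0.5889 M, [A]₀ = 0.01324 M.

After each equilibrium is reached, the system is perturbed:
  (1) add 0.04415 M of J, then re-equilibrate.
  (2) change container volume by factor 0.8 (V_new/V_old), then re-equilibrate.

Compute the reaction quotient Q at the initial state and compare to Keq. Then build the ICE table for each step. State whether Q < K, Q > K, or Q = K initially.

Q₀ = 0.01262; Q < K (proceeds forward)

Q₀ = 0.01262 vs Keq = 3.1400e+04 ⇒ Q<K, forward
Step 1:
                   C          J          A
  init         3.024     0.5889    0.01324
  Δ          -0.2935     -0.587     0.2935
  eq            2.73   0.001891     0.3067
  solve Keq expr → x = 0.2935; check Q = 3.1400e+04
Then add 0.04415 M of J.
Step 2:
                   C          J          A
  init          2.73    0.04604     0.3067
  Δ         -0.02204   -0.04408    0.02204
  eq           2.708   0.001966     0.3288
  solve Keq expr → x = 0.02204; check Q = 3.1400e+04
Then change container volume by factor 0.8 (V_new/V_old).
Step 3:
                   C          J          A
  init         3.386   0.002458      0.411
  Δ       -2.4545e-04 -4.9089e-04 2.4545e-04
  eq           3.385   0.001967     0.4112
  solve Keq expr → x = 2.4545e-04; check Q = 3.1400e+04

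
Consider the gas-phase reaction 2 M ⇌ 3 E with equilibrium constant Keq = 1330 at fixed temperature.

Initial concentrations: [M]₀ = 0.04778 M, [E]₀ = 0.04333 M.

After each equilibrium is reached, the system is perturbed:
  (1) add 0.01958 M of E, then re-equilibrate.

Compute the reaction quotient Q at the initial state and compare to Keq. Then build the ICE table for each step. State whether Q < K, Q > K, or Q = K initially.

Q₀ = 0.03563; Q < K (proceeds forward)

Q₀ = 0.03563 vs Keq = 1330 ⇒ Q<K, forward
Step 1:
                    M           E
  init        0.04778     0.04333
  Δ          -0.04673      0.0701
  eq         0.001048      0.1134
  solve Keq expr → x = 0.02337; check Q = 1330
Then add 0.01958 M of E.
Step 2:
                    M           E
  init       0.001048       0.133
  Δ        2.7641e-04 -4.1461e-04
  eq         0.001324      0.1326
  solve Keq expr → x = -1.3820e-04; check Q = 1330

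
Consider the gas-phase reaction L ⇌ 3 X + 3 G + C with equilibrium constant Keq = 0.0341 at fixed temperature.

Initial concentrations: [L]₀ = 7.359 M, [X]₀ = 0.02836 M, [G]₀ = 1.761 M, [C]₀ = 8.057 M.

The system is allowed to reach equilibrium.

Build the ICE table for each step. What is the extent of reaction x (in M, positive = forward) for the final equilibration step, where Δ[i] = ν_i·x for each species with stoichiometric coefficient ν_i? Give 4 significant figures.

x = 0.04559 M

Q₀ = 1.3638e-04 vs Keq = 0.0341 ⇒ Q<K, forward
Step 1:
                  L         X         G         C
  Initial     7.359   0.02836     1.761     8.057
  Change   -0.04559    0.1368    0.1368   0.04559
  Equil       7.313    0.1651     1.898     8.103
  solve Keq expr → x = 0.04559; check Q = 0.0341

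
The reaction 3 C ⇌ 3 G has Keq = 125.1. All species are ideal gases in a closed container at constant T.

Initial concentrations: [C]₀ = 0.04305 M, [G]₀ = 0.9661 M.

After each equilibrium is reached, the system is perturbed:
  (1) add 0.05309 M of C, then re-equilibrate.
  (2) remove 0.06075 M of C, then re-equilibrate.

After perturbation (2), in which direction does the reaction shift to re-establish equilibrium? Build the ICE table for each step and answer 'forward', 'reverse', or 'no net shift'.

Direction: reverse

Q₀ = 1.1302e+04 vs Keq = 125.1 ⇒ Q>K, reverse
Step 1:
                    C           G
  Initial     0.04305      0.9661
  Change       0.1251     -0.1251
  Equil        0.1682       0.841
  solve Keq expr → x = -0.0417; check Q = 125.1
Then add 0.05309 M of C.
Step 2:
                    C           G
  Initial      0.2212       0.841
  Change     -0.04424     0.04424
  Equil         0.177      0.8852
  solve Keq expr → x = 0.01475; check Q = 125.1
Then remove 0.06075 M of C.
Step 3:
                    C           G
  Initial      0.1163      0.8852
  Change      0.05063    -0.05063
  Equil        0.1669      0.8346
  solve Keq expr → x = -0.01688; check Q = 125.1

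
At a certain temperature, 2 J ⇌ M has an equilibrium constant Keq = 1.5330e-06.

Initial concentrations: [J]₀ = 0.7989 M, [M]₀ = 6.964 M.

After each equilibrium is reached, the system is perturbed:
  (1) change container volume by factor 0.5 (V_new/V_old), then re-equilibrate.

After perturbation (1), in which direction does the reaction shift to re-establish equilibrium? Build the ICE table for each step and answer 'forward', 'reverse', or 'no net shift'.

Direction: forward

Q₀ = 10.91 vs Keq = 1.5330e-06 ⇒ Q>K, reverse
Step 1:
                    J           M
  I            0.7989       6.964
  C             13.93      -6.964
  E             14.73  3.3245e-04
  solve Keq expr → x = -6.964; check Q = 1.5330e-06
Then change container volume by factor 0.5 (V_new/V_old).
Step 2:
                    J           M
  I             29.45  6.6490e-04
  C          -0.00133  6.6478e-04
  E             29.45     0.00133
  solve Keq expr → x = 6.6478e-04; check Q = 1.5330e-06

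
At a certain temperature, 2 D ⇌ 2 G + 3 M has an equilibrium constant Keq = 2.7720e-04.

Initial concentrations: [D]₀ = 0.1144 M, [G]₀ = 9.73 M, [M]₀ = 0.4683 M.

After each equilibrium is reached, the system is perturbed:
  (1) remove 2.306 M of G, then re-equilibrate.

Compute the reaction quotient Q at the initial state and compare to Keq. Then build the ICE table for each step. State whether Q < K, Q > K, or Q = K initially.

Q₀ = 742.9; Q > K (proceeds reverse)

Q₀ = 742.9 vs Keq = 2.7720e-04 ⇒ Q>K, reverse
Step 1:
                  D         G         M
  init       0.1144      9.73    0.4683
  Δ          0.3067   -0.3067   -0.4601
  eq         0.4211     9.423  0.008211
  solve Keq expr → x = -0.1534; check Q = 2.7720e-04
Then remove 2.306 M of G.
Step 2:
                  D         G         M
  init       0.4211     7.117  0.008211
  Δ       -0.001114  0.001114  0.001671
  eq           0.42     7.118  0.009882
  solve Keq expr → x = 5.5699e-04; check Q = 2.7720e-04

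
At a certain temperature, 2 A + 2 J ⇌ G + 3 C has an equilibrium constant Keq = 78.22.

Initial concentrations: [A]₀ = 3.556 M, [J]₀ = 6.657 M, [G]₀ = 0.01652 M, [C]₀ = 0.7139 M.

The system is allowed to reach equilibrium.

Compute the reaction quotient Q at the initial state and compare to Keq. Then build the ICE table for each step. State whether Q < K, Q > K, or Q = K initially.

Q₀ = 1.0726e-05; Q < K (proceeds forward)

Q₀ = 1.0726e-05 vs Keq = 78.22 ⇒ Q<K, forward
Step 1:
                    A           J           G           C
  Initial       3.556       6.657     0.01652      0.7139
  Change       -3.073      -3.073       1.537        4.61
  Equil        0.4829       3.584       1.553       5.324
  solve Keq expr → x = 1.537; check Q = 78.22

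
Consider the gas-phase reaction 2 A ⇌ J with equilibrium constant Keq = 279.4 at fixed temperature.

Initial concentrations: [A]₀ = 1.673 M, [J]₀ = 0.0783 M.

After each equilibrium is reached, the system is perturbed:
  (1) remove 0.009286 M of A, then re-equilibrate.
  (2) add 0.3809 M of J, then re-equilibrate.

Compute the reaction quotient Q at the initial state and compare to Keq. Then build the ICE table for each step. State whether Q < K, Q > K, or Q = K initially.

Q₀ = 0.02797; Q < K (proceeds forward)

Q₀ = 0.02797 vs Keq = 279.4 ⇒ Q<K, forward
Step 1:
                    A           J
  I             1.673      0.0783
  C            -1.617      0.8083
  E           0.05633      0.8866
  solve Keq expr → x = 0.8083; check Q = 279.4
Then remove 0.009286 M of A.
Step 2:
                    A           J
  I           0.04705      0.8866
  C          0.009141    -0.00457
  E           0.05619      0.8821
  solve Keq expr → x = -0.00457; check Q = 279.4
Then add 0.3809 M of J.
Step 3:
                    A           J
  I           0.05619       1.263
  C            0.0109    -0.00545
  E           0.06709       1.258
  solve Keq expr → x = -0.00545; check Q = 279.4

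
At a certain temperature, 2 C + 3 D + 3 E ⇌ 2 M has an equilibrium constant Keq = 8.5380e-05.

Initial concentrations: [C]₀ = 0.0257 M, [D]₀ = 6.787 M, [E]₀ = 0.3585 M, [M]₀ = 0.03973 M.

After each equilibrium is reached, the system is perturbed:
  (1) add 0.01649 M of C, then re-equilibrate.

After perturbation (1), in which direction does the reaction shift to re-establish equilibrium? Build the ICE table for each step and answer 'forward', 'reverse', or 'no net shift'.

Q₀ = 0.1659 vs Keq = 8.5380e-05 ⇒ Q>K, reverse
Step 1:
                   C          D          E          M
  I           0.0257      6.787     0.3585    0.03973
  C          0.03697    0.05545    0.05545   -0.03697
  E          0.06267      6.842      0.414    0.00276
  solve Keq expr → x = -0.01848; check Q = 8.5380e-05
Then add 0.01649 M of C.
Step 2:
                   C          D          E          M
  I          0.07916      6.842      0.414    0.00276
  C       -6.8269e-04  -0.001024  -0.001024 6.8269e-04
  E          0.07848      6.841     0.4129   0.003443
  solve Keq expr → x = 3.4134e-04; check Q = 8.5380e-05

Direction: forward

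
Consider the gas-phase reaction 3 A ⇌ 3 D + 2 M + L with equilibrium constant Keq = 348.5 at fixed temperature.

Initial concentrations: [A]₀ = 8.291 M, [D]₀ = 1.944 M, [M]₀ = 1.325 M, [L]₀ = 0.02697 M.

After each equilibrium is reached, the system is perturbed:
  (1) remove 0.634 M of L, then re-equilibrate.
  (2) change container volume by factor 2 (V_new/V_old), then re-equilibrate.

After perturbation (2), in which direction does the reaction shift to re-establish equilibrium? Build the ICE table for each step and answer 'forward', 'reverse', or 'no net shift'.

Direction: forward

Q₀ = 6.1035e-04 vs Keq = 348.5 ⇒ Q<K, forward
Step 1:
                    A           D           M           L
  init          8.291       1.944       1.325     0.02697
  Δ            -5.005       5.005       3.337       1.668
  eq            3.286       6.949       4.662       1.695
  solve Keq expr → x = 1.668; check Q = 348.5
Then remove 0.634 M of L.
Step 2:
                    A           D           M           L
  init          3.286       6.949       4.662       1.061
  Δ           -0.2394      0.2394      0.1596      0.0798
  eq            3.046       7.189       4.821       1.141
  solve Keq expr → x = 0.0798; check Q = 348.5
Then change container volume by factor 2 (V_new/V_old).
Step 3:
                    A           D           M           L
  init          1.523       3.594       2.411      0.5706
  Δ           -0.4956      0.4956      0.3304      0.1652
  eq            1.028        4.09       2.741      0.7358
  solve Keq expr → x = 0.1652; check Q = 348.5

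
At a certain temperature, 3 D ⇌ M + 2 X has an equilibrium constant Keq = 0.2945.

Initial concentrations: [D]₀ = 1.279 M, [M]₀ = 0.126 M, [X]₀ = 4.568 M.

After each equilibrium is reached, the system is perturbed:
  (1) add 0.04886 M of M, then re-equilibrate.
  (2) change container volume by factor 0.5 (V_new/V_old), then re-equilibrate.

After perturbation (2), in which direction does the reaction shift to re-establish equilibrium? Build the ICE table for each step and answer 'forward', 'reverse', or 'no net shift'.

Q₀ = 1.257 vs Keq = 0.2945 ⇒ Q>K, reverse
Step 1:
                  D         M         X
  Initial     1.279     0.126     4.568
  Change     0.2243  -0.07476   -0.1495
  Equil       1.503   0.05124     4.418
  solve Keq expr → x = -0.07476; check Q = 0.2945
Then add 0.04886 M of M.
Step 2:
                  D         M         X
  Initial     1.503    0.1001     4.418
  Change     0.1057  -0.03522  -0.07045
  Equil       1.609   0.06488     4.348
  solve Keq expr → x = -0.03522; check Q = 0.2945
Then change container volume by factor 0.5 (V_new/V_old).
Step 3:
                  D         M         X
  Initial     3.218    0.1298     8.696
  Change          0         0         0
  Equil       3.218    0.1298     8.696
  solve Keq expr → x = 0; check Q = 0.2945

Direction: no net shift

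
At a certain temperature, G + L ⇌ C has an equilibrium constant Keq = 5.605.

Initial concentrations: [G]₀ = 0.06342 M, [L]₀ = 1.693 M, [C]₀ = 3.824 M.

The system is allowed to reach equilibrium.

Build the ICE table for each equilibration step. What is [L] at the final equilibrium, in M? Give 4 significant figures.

[L]_eq = 1.955 M

Q₀ = 35.62 vs Keq = 5.605 ⇒ Q>K, reverse
Step 1:
                   G          L          C
  init       0.06342      1.693      3.824
  Δ           0.2617     0.2617    -0.2617
  eq          0.3251      1.955      3.562
  solve Keq expr → x = -0.2617; check Q = 5.605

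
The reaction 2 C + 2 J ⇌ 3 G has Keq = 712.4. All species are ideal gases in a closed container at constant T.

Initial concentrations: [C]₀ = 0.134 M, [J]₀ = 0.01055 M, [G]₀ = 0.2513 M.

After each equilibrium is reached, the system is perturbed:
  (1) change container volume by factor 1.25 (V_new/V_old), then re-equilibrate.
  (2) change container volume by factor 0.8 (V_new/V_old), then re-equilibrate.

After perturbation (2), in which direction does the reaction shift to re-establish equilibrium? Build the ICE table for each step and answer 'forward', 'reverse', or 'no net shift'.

Q₀ = 7941 vs Keq = 712.4 ⇒ Q>K, reverse
Step 1:
                   C          J          G
  I            0.134    0.01055     0.2513
  C          0.01636    0.01636   -0.02454
  E           0.1504    0.02691     0.2268
  solve Keq expr → x = -0.008179; check Q = 712.4
Then change container volume by factor 1.25 (V_new/V_old).
Step 2:
                   C          J          G
  I           0.1203    0.02153     0.1814
  C         0.001705   0.001705  -0.002557
  E            0.122    0.02323     0.1789
  solve Keq expr → x = -8.5229e-04; check Q = 712.4
Then change container volume by factor 0.8 (V_new/V_old).
Step 3:
                   C          J          G
  I           0.1525    0.02904     0.2236
  C        -0.002131  -0.002131   0.003196
  E           0.1504    0.02691     0.2268
  solve Keq expr → x = 0.001065; check Q = 712.4

Direction: forward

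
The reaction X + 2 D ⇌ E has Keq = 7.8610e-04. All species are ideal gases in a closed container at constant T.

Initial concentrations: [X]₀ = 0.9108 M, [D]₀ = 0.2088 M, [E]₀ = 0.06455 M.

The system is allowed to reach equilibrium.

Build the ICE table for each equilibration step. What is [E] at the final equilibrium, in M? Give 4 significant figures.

[E]_eq = 8.7443e-05 M

Q₀ = 1.626 vs Keq = 7.8610e-04 ⇒ Q>K, reverse
Step 1:
                   X          D          E
  I           0.9108     0.2088    0.06455
  C          0.06446     0.1289   -0.06446
  E           0.9753     0.3377 8.7443e-05
  solve Keq expr → x = -0.06446; check Q = 7.8610e-04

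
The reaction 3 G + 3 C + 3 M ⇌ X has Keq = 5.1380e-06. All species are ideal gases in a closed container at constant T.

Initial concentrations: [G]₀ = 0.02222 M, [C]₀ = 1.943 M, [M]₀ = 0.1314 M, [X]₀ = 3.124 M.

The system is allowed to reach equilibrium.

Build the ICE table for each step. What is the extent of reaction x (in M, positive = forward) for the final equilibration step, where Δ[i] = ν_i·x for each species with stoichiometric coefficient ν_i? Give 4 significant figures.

Q₀ = 1.7111e+07 vs Keq = 5.1380e-06 ⇒ Q>K, reverse
Step 1:
                   G          C          M          X
  Initial    0.02222      1.943     0.1314      3.124
  Change       3.551      3.551      3.551     -1.184
  Equil        3.573      5.494      3.682       1.94
  solve Keq expr → x = -1.184; check Q = 5.1380e-06

x = -1.184 M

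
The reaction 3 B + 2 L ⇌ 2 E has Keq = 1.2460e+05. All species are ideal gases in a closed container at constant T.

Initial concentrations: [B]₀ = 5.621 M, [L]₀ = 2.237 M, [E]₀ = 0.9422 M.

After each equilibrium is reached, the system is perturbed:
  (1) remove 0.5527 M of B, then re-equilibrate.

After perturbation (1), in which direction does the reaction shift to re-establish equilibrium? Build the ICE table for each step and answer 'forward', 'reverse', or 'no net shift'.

Q₀ = 9.9888e-04 vs Keq = 1.2460e+05 ⇒ Q<K, forward
Step 1:
                    B           L           E
  Initial       5.621       2.237      0.9422
  Change       -3.352      -2.234       2.234
  Equil         2.269    0.002632       3.177
  solve Keq expr → x = 1.117; check Q = 1.2460e+05
Then remove 0.5527 M of B.
Step 2:
                    B           L           E
  Initial       1.717    0.002632       3.177
  Change      0.00204     0.00136    -0.00136
  Equil         1.719    0.003992       3.175
  solve Keq expr → x = -6.7985e-04; check Q = 1.2460e+05

Direction: reverse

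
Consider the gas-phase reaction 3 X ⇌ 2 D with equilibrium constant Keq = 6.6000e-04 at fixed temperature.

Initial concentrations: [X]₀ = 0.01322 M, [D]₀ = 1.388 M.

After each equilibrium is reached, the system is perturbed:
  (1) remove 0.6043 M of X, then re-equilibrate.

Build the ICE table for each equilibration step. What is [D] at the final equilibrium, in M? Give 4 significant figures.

Q₀ = 8.3384e+05 vs Keq = 6.6000e-04 ⇒ Q>K, reverse
Step 1:
                    X           D
  I           0.01322       1.388
  C             1.974      -1.316
  E             1.987     0.07197
  solve Keq expr → x = -0.658; check Q = 6.6000e-04
Then remove 0.6043 M of X.
Step 2:
                    X           D
  I             1.383     0.07197
  C           0.04238    -0.02825
  E             1.425     0.04372
  solve Keq expr → x = -0.01413; check Q = 6.6000e-04

[D]_eq = 0.04372 M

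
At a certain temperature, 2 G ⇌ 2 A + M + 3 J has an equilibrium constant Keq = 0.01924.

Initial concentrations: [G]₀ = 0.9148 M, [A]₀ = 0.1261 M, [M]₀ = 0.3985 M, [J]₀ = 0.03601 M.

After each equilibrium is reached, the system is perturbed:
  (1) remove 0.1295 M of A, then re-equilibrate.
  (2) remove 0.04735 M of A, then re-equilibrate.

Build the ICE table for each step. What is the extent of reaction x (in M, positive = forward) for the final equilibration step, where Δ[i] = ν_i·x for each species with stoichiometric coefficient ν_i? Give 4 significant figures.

Q₀ = 3.5357e-07 vs Keq = 0.01924 ⇒ Q<K, forward
Step 1:
                   G          A          M          J
  Initial     0.9148     0.1261     0.3985    0.03601
  Change     -0.2756     0.2756     0.1378     0.4135
  Equil       0.6392     0.4017     0.5363     0.4495
  solve Keq expr → x = 0.1378; check Q = 0.01924
Then remove 0.1295 M of A.
Step 2:
                   G          A          M          J
  Initial     0.6392     0.2722     0.5363     0.4495
  Change    -0.03807    0.03807    0.01903     0.0571
  Equil       0.6011     0.3103     0.5554     0.5066
  solve Keq expr → x = 0.01903; check Q = 0.01924
Then remove 0.04735 M of A.
Step 3:
                   G          A          M          J
  Initial     0.6011      0.263     0.5554     0.5066
  Change    -0.01629    0.01629   0.008147    0.02444
  Equil       0.5848     0.2793     0.5635      0.531
  solve Keq expr → x = 0.008147; check Q = 0.01924

x = 0.008147 M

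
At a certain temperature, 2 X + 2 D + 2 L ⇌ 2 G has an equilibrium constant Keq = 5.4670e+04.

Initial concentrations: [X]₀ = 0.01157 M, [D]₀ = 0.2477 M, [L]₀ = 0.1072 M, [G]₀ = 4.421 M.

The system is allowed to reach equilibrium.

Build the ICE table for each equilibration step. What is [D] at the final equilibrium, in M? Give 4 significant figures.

[D]_eq = 0.4056 M

Q₀ = 2.0708e+08 vs Keq = 5.4670e+04 ⇒ Q>K, reverse
Step 1:
                   X          D          L          G
  Initial    0.01157     0.2477     0.1072      4.421
  Change      0.1579     0.1579     0.1579    -0.1579
  Equil       0.1695     0.4056     0.2651      4.263
  solve Keq expr → x = -0.07897; check Q = 5.4670e+04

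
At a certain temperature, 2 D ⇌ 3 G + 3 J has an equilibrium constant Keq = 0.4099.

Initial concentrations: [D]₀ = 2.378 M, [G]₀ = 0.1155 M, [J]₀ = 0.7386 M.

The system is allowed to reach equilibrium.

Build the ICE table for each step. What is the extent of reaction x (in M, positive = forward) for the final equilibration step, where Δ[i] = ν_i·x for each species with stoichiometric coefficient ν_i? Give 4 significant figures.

x = 0.2295 M

Q₀ = 1.0979e-04 vs Keq = 0.4099 ⇒ Q<K, forward
Step 1:
                    D           G           J
  I             2.378      0.1155      0.7386
  C           -0.4589      0.6884      0.6884
  E             1.919      0.8039       1.427
  solve Keq expr → x = 0.2295; check Q = 0.4099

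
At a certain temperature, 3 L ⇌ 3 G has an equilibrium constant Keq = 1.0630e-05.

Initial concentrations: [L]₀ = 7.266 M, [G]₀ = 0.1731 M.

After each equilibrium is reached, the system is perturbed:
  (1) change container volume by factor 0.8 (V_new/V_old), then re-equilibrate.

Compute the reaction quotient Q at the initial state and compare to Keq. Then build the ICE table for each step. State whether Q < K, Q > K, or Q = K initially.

Q₀ = 1.3521e-05; Q > K (proceeds reverse)

Q₀ = 1.3521e-05 vs Keq = 1.0630e-05 ⇒ Q>K, reverse
Step 1:
                   L          G
  init         7.266     0.1731
  Δ          0.01305   -0.01305
  eq           7.279       0.16
  solve Keq expr → x = -0.00435; check Q = 1.0630e-05
Then change container volume by factor 0.8 (V_new/V_old).
Step 2:
                   L          G
  init         9.099     0.2001
  Δ                0          0
  eq           9.099     0.2001
  solve Keq expr → x = 0; check Q = 1.0630e-05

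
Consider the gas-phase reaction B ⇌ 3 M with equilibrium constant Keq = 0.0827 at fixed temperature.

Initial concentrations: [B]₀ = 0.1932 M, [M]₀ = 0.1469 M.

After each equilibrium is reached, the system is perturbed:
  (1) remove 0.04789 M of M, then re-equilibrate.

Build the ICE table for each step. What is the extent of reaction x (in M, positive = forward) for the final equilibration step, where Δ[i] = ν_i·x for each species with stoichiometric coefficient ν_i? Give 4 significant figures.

Q₀ = 0.01641 vs Keq = 0.0827 ⇒ Q<K, forward
Step 1:
                    B           M
  I            0.1932      0.1469
  C          -0.03034     0.09102
  E            0.1629      0.2379
  solve Keq expr → x = 0.03034; check Q = 0.0827
Then remove 0.04789 M of M.
Step 2:
                    B           M
  I            0.1629        0.19
  C          -0.01368     0.04103
  E            0.1492      0.2311
  solve Keq expr → x = 0.01368; check Q = 0.0827

x = 0.01368 M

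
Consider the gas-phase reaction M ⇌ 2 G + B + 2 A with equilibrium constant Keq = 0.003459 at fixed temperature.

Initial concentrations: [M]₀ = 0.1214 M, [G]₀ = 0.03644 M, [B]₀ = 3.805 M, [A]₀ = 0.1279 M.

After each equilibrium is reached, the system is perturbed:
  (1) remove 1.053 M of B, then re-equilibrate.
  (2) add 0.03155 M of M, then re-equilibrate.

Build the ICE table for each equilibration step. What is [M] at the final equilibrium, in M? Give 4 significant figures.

Q₀ = 6.8082e-04 vs Keq = 0.003459 ⇒ Q<K, forward
Step 1:
                  M         G         B         A
  I          0.1214   0.03644     3.805    0.1279
  C        -0.01362   0.02725   0.01362   0.02725
  E          0.1078   0.06369     3.819    0.1551
  solve Keq expr → x = 0.01362; check Q = 0.003459
Then remove 1.053 M of B.
Step 2:
                  M         G         B         A
  I          0.1078   0.06369     2.766    0.1551
  C       -0.003407  0.006814  0.003407  0.006814
  E          0.1044    0.0705     2.769     0.162
  solve Keq expr → x = 0.003407; check Q = 0.003459
Then add 0.03155 M of M.
Step 3:
                  M         G         B         A
  I          0.1359    0.0705     2.769     0.162
  C       -0.003055   0.00611  0.003055   0.00611
  E          0.1329   0.07661     2.772    0.1681
  solve Keq expr → x = 0.003055; check Q = 0.003459

[M]_eq = 0.1329 M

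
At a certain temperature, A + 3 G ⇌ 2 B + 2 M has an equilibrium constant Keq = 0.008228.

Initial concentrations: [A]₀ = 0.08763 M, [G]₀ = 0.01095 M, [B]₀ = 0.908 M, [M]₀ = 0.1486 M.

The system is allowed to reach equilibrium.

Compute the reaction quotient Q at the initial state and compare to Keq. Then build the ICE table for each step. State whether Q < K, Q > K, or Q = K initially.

Q₀ = 1.5824e+05; Q > K (proceeds reverse)

Q₀ = 1.5824e+05 vs Keq = 0.008228 ⇒ Q>K, reverse
Step 1:
                  A         G         B         M
  Initial   0.08763   0.01095     0.908    0.1486
  Change    0.07175    0.2153   -0.1435   -0.1435
  Equil      0.1594    0.2262    0.7645  0.005096
  solve Keq expr → x = -0.07175; check Q = 0.008228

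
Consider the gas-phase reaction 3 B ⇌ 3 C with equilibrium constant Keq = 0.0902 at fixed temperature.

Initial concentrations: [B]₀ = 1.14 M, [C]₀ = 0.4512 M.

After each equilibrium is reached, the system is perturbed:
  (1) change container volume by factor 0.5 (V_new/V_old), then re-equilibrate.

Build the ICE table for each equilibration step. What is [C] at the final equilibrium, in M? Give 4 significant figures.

[C]_eq = 0.9853 M

Q₀ = 0.062 vs Keq = 0.0902 ⇒ Q<K, forward
Step 1:
                  B         C
  I            1.14    0.4512
  C        -0.04146   0.04146
  E           1.099    0.4927
  solve Keq expr → x = 0.01382; check Q = 0.0902
Then change container volume by factor 0.5 (V_new/V_old).
Step 2:
                  B         C
  I           2.197    0.9853
  C               0         0
  E           2.197    0.9853
  solve Keq expr → x = 0; check Q = 0.0902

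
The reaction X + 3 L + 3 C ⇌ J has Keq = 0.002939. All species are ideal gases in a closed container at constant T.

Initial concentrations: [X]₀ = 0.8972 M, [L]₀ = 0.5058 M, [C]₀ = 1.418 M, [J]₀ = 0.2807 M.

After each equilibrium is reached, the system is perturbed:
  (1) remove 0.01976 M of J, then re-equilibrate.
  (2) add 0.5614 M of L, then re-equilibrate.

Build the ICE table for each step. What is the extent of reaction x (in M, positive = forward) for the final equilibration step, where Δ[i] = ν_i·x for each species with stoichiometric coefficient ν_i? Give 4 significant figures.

x = 0.04502 M

Q₀ = 0.848 vs Keq = 0.002939 ⇒ Q>K, reverse
Step 1:
                    X           L           C           J
  Initial      0.8972      0.5058       1.418      0.2807
  Change       0.2286      0.6858      0.6858     -0.2286
  Equil         1.126       1.192       2.104     0.05212
  solve Keq expr → x = -0.2286; check Q = 0.002939
Then remove 0.01976 M of J.
Step 2:
                    X           L           C           J
  Initial       1.126       1.192       2.104     0.03236
  Change     -0.01219    -0.03656    -0.03656     0.01219
  Equil         1.114       1.155       2.067     0.04454
  solve Keq expr → x = 0.01219; check Q = 0.002939
Then add 0.5614 M of L.
Step 3:
                    X           L           C           J
  Initial       1.114       1.716       2.067     0.04454
  Change     -0.04502     -0.1351     -0.1351     0.04502
  Equil         1.069       1.581       1.932     0.08957
  solve Keq expr → x = 0.04502; check Q = 0.002939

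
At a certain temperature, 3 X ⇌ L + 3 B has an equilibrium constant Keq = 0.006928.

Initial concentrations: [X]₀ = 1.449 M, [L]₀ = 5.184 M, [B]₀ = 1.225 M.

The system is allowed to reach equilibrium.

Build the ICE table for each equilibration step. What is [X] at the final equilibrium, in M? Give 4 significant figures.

Q₀ = 3.132 vs Keq = 0.006928 ⇒ Q>K, reverse
Step 1:
                    X           L           B
  init          1.449       5.184       1.225
  Δ            0.9546     -0.3182     -0.9546
  eq            2.404       4.866      0.2704
  solve Keq expr → x = -0.3182; check Q = 0.006928

[X]_eq = 2.404 M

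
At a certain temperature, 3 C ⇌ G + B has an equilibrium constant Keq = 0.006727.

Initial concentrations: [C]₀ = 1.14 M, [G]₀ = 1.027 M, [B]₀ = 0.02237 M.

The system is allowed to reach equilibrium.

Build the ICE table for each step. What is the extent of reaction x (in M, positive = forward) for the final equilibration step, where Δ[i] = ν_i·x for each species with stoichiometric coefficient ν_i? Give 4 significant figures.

x = -0.01163 M

Q₀ = 0.01551 vs Keq = 0.006727 ⇒ Q>K, reverse
Step 1:
                    C           G           B
  init           1.14       1.027     0.02237
  Δ           0.03488    -0.01163    -0.01163
  eq            1.175       1.015     0.01074
  solve Keq expr → x = -0.01163; check Q = 0.006727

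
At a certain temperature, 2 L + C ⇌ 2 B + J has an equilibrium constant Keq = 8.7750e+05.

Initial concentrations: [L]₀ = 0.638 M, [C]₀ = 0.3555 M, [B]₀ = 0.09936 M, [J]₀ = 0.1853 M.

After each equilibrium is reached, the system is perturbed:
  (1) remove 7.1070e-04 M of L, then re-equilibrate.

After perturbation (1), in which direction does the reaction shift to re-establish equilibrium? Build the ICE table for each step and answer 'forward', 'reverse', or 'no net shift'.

Q₀ = 0.01264 vs Keq = 8.7750e+05 ⇒ Q<K, forward
Step 1:
                   L          C          B          J
  init         0.638     0.3555    0.09936     0.1853
  Δ          -0.6351    -0.3176     0.6351     0.3176
  eq        0.002855    0.03793     0.7345     0.5029
  solve Keq expr → x = 0.3176; check Q = 8.7750e+05
Then remove 7.1070e-04 M of L.
Step 2:
                   L          C          B          J
  init      0.002144    0.03793     0.7345     0.5029
  Δ       6.9406e-04 3.4703e-04 -6.9406e-04 -3.4703e-04
  eq        0.002838    0.03827     0.7338     0.5025
  solve Keq expr → x = -3.4703e-04; check Q = 8.7750e+05

Direction: reverse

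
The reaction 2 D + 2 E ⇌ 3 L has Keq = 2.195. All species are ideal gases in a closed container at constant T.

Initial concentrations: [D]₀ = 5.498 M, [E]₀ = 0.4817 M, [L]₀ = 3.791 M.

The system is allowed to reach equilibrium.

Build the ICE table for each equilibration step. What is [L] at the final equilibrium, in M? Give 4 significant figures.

Q₀ = 7.768 vs Keq = 2.195 ⇒ Q>K, reverse
Step 1:
                  D         E         L
  Initial     5.498    0.4817     3.791
  Change      0.256     0.256    -0.384
  Equil       5.754    0.7377     3.407
  solve Keq expr → x = -0.128; check Q = 2.195

[L]_eq = 3.407 M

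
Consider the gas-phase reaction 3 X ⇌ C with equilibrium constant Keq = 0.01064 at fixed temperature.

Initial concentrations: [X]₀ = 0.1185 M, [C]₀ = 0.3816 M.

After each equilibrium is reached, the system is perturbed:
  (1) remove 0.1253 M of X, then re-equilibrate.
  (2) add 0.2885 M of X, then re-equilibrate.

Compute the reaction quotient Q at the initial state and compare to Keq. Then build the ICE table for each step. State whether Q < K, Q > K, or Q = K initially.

Q₀ = 229.3; Q > K (proceeds reverse)

Q₀ = 229.3 vs Keq = 0.01064 ⇒ Q>K, reverse
Step 1:
                   X          C
  init        0.1185     0.3816
  Δ            1.089    -0.3629
  eq           1.207    0.01872
  solve Keq expr → x = -0.3629; check Q = 0.01064
Then remove 0.1253 M of X.
Step 2:
                   X          C
  init         1.082    0.01872
  Δ          0.01413  -0.004709
  eq           1.096    0.01401
  solve Keq expr → x = -0.004709; check Q = 0.01064
Then add 0.2885 M of X.
Step 3:
                   X          C
  init         1.384    0.01401
  Δ         -0.03621    0.01207
  eq           1.348    0.02608
  solve Keq expr → x = 0.01207; check Q = 0.01064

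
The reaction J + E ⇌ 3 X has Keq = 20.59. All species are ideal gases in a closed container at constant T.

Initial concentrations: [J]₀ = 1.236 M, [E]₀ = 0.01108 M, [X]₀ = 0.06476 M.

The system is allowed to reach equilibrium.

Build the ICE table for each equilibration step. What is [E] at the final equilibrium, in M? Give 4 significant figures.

[E]_eq = 3.7189e-05 M

Q₀ = 0.01983 vs Keq = 20.59 ⇒ Q<K, forward
Step 1:
                   J          E          X
  init         1.236    0.01108    0.06476
  Δ         -0.01104   -0.01104    0.03313
  eq           1.225 3.7189e-05    0.09789
  solve Keq expr → x = 0.01104; check Q = 20.59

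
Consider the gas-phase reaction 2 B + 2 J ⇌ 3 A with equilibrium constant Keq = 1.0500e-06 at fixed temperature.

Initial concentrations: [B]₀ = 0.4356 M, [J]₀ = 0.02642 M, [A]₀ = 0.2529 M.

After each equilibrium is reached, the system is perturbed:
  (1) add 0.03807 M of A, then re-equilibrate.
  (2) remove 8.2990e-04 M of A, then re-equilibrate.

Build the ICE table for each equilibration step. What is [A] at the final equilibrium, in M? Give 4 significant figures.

[A]_eq = 0.002698 M

Q₀ = 122.1 vs Keq = 1.0500e-06 ⇒ Q>K, reverse
Step 1:
                  B         J         A
  init       0.4356   0.02642    0.2529
  Δ           0.167     0.167   -0.2505
  eq         0.6026    0.1934  0.002425
  solve Keq expr → x = -0.08349; check Q = 1.0500e-06
Then add 0.03807 M of A.
Step 2:
                  B         J         A
  init       0.6026    0.1934    0.0405
  Δ         0.02519   0.02519  -0.03779
  eq         0.6278    0.2186  0.002704
  solve Keq expr → x = -0.0126; check Q = 1.0500e-06
Then remove 8.2990e-04 M of A.
Step 3:
                  B         J         A
  init       0.6278    0.2186  0.001874
  Δ       -5.4920e-04 -5.4920e-04 8.2379e-04
  eq         0.6272     0.218  0.002698
  solve Keq expr → x = 2.7460e-04; check Q = 1.0500e-06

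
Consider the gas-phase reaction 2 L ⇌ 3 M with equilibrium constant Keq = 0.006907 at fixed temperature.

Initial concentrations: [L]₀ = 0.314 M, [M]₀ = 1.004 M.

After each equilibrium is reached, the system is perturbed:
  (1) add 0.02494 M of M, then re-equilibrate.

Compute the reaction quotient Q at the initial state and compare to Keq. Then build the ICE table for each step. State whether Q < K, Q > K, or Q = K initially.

Q₀ = 10.26 vs Keq = 0.006907 ⇒ Q>K, reverse
Step 1:
                   L          M
  Initial      0.314      1.004
  Change      0.5538    -0.8307
  Equil       0.8678     0.1733
  solve Keq expr → x = -0.2769; check Q = 0.006907
Then add 0.02494 M of M.
Step 2:
                   L          M
  Initial     0.8678     0.1982
  Change     0.01528   -0.02291
  Equil       0.8831     0.1753
  solve Keq expr → x = -0.007638; check Q = 0.006907

Q₀ = 10.26; Q > K (proceeds reverse)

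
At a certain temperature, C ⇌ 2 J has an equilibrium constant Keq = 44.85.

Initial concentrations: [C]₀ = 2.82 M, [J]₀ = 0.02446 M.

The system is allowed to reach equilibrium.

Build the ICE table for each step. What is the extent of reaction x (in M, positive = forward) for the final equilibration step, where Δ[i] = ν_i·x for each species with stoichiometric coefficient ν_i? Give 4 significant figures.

Q₀ = 2.1216e-04 vs Keq = 44.85 ⇒ Q<K, forward
Step 1:
                   C          J
  I             2.82    0.02446
  C           -2.331      4.661
  E           0.4895      4.685
  solve Keq expr → x = 2.331; check Q = 44.85

x = 2.331 M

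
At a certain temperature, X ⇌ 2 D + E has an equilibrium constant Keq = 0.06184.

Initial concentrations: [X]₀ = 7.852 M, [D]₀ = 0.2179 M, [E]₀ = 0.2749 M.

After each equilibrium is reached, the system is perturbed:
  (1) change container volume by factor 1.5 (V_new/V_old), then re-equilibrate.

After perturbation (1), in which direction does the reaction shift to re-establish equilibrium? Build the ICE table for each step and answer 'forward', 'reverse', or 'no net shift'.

Direction: forward

Q₀ = 0.001662 vs Keq = 0.06184 ⇒ Q<K, forward
Step 1:
                  X         D         E
  init        7.852    0.2179    0.2749
  Δ         -0.3296    0.6593    0.3296
  eq          7.522    0.8772    0.6045
  solve Keq expr → x = 0.3296; check Q = 0.06184
Then change container volume by factor 1.5 (V_new/V_old).
Step 2:
                  X         D         E
  init        5.015    0.5848     0.403
  Δ        -0.09738    0.1948   0.09738
  eq          4.918    0.7796    0.5004
  solve Keq expr → x = 0.09738; check Q = 0.06184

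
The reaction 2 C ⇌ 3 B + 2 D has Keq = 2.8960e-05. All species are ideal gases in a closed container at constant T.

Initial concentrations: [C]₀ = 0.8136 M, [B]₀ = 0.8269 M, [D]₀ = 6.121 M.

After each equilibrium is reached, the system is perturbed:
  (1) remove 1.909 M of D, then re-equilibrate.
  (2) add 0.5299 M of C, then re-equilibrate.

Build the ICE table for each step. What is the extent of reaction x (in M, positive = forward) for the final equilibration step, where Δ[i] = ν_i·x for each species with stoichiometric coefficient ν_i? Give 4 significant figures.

Q₀ = 32 vs Keq = 2.8960e-05 ⇒ Q>K, reverse
Step 1:
                  C         B         D
  Initial    0.8136    0.8269     6.121
  Change     0.5433   -0.8149   -0.5433
  Equil       1.357   0.01197     5.578
  solve Keq expr → x = -0.2716; check Q = 2.8960e-05
Then remove 1.909 M of D.
Step 2:
                  C         B         D
  Initial     1.357   0.01197     3.669
  Change  -0.002552  0.003829  0.002552
  Equil       1.354    0.0158     3.671
  solve Keq expr → x = 0.001276; check Q = 2.8960e-05
Then add 0.5299 M of C.
Step 3:
                  C         B         D
  Initial     1.884    0.0158     3.671
  Change  -0.002575  0.003863  0.002575
  Equil       1.882   0.01966     3.674
  solve Keq expr → x = 0.001288; check Q = 2.8960e-05

x = 0.001288 M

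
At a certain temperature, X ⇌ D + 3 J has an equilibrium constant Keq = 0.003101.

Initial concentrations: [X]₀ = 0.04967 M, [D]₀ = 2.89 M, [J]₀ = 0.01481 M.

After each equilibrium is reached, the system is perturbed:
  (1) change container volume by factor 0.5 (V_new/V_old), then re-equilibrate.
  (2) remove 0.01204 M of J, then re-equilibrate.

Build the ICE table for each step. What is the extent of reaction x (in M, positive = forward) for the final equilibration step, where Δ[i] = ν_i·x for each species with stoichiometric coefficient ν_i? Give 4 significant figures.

x = 0.003844 M

Q₀ = 1.8900e-04 vs Keq = 0.003101 ⇒ Q<K, forward
Step 1:
                   X          D          J
  init       0.04967       2.89    0.01481
  Δ         -0.00698    0.00698    0.02094
  eq         0.04269      2.897    0.03575
  solve Keq expr → x = 0.00698; check Q = 0.003101
Then change container volume by factor 0.5 (V_new/V_old).
Step 2:
                   X          D          J
  init       0.08538      5.794     0.0715
  Δ           0.0114    -0.0114    -0.0342
  eq         0.09678      5.783     0.0373
  solve Keq expr → x = -0.0114; check Q = 0.003101
Then remove 0.01204 M of J.
Step 3:
                   X          D          J
  init       0.09678      5.783    0.02526
  Δ        -0.003844   0.003844    0.01153
  eq         0.09294      5.786    0.03679
  solve Keq expr → x = 0.003844; check Q = 0.003101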